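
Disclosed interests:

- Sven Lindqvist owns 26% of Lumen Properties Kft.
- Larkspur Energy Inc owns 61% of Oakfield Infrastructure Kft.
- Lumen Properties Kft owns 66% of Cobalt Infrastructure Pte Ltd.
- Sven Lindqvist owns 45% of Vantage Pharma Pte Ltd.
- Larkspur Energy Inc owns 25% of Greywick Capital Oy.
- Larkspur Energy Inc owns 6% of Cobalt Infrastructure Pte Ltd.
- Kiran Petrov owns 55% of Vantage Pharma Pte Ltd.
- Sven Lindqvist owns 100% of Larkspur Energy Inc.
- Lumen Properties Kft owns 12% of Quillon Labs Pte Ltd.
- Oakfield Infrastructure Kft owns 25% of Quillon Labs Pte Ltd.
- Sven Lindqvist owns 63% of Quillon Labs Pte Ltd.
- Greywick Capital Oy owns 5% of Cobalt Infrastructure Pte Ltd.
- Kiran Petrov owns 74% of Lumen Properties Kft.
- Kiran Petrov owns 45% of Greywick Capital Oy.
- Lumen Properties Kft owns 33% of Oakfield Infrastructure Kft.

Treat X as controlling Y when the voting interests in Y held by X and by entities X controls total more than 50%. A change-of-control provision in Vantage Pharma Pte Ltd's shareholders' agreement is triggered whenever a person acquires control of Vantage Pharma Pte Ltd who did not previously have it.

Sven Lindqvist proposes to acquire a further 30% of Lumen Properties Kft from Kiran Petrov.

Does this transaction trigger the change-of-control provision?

The purchase adds only to Sven's holdings (Kiran's stake shrinks), so Sven is the only person who could newly come to control Vantage.
Sven holds 100% of Larkspur, so Sven controls Larkspur.
Larkspur holds 61% of Oakfield, so Sven controls Oakfield.
Oakfield and Sven together hold 25% + 63% = 88% of Quillon, so Sven controls Quillon.
In Vantage, Sven's side holds only 45%, not > 50%.
So before the transaction, Sven does not control Vantage.
After the purchase, Sven's direct stake in Lumen rises to 26% + 30% = 56%, and Kiran's stake falls to 44%.
Sven holds 56% of Lumen, so Sven controls Lumen.
Larkspur and Lumen together hold 61% + 33% = 94% of Oakfield, so Sven controls Oakfield.
Larkspur and Lumen together hold 6% + 66% = 72% of Cobalt, so Sven controls Cobalt.
Oakfield and Sven and Lumen together hold 25% + 63% + 12% = 100% of Quillon, so Sven controls Quillon.
After the transaction, Sven's side holds 45% of Vantage, not > 50%, so Sven still does not control Vantage.
No new person acquires control, so the clause is not triggered.

No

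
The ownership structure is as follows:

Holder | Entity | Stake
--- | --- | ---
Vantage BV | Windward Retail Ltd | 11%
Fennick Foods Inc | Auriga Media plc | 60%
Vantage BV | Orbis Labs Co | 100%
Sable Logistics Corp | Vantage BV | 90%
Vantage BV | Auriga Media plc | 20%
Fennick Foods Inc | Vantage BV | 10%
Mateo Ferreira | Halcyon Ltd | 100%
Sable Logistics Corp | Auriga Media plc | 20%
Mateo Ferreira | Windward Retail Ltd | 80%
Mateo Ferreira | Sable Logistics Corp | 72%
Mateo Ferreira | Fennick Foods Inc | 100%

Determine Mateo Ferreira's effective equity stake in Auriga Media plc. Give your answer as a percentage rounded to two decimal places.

Mateo reaches Auriga along 4 paths.
Via Sable: 72% × 20% = 14.4%.
Via Fennick → Vantage: 100% × 10% × 20% = 2%.
Via Sable → Vantage: 72% × 90% × 20% = 12.96%.
Via Fennick: 100% × 60% = 60%.
Total: 14.4% + 2% + 12.96% + 60% = 89.36%.

89.36%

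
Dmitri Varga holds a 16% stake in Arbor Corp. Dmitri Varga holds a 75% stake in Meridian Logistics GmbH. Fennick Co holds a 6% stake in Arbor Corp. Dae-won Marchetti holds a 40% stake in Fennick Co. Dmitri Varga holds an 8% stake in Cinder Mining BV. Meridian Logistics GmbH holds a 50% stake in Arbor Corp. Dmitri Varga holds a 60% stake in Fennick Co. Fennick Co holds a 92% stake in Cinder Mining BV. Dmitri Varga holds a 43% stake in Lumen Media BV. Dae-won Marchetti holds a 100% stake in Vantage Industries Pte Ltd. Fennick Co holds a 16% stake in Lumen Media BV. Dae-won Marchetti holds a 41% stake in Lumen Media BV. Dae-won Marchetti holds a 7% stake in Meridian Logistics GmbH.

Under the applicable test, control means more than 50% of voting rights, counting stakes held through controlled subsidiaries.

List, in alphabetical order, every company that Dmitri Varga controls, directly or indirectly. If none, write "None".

Arbor Corp, Cinder Mining BV, Fennick Co, Lumen Media BV, Meridian Logistics GmbH

Dmitri holds 60% of Fennick, so Dmitri controls Fennick.
Dmitri holds 75% of Meridian, so Dmitri controls Meridian.
Fennick and Dmitri together hold 92% + 8% = 100% of Cinder, so Dmitri controls Cinder.
Dmitri and Fennick together hold 43% + 16% = 59% of Lumen, so Dmitri controls Lumen.
Dmitri and Fennick and Meridian together hold 16% + 6% + 50% = 72% of Arbor, so Dmitri controls Arbor.
No other company's threshold is met.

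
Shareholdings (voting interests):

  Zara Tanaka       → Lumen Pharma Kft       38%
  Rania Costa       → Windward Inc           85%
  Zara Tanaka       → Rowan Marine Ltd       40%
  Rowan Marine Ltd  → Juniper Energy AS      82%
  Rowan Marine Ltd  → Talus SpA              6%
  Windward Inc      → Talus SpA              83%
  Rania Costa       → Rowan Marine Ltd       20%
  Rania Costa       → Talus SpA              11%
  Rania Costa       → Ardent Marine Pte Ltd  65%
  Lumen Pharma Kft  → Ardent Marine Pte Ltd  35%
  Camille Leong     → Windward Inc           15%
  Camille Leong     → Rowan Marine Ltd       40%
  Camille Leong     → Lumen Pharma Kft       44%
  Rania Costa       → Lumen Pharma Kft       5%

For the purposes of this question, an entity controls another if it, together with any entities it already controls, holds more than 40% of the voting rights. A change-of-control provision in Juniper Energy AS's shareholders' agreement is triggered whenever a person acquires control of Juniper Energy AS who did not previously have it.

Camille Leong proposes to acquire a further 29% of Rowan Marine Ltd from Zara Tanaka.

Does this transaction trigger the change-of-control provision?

Yes

The purchase adds only to Camille's holdings (Zara's stake shrinks), so Camille is the only person who could newly come to control Juniper.
Camille holds 44% of Lumen, so Camille controls Lumen.
Neither Camille nor any entity Camille controls holds any voting interest in Juniper.
So before the transaction, Camille does not control Juniper.
After the purchase, Camille's direct stake in Rowan rises to 40% + 29% = 69%, and Zara's stake falls to 11%.
Camille holds 69% of Rowan, so Camille controls Rowan.
Rowan holds 82% of Juniper, so Camille controls Juniper.
Camille did not control Juniper before and does after, so the clause is triggered.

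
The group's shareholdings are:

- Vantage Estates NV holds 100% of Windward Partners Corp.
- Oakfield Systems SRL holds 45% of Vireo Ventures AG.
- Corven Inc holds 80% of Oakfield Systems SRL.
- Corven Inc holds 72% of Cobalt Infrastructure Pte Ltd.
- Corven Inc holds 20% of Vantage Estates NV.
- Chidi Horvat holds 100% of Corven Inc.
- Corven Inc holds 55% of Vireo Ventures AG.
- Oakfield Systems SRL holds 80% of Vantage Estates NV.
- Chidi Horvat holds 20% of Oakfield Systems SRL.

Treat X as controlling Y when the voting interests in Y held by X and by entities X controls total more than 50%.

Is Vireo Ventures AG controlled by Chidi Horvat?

Chidi holds 100% of Corven, so Chidi controls Corven.
Chidi and Corven together hold 20% + 80% = 100% of Oakfield, so Chidi controls Oakfield.
Corven and Oakfield together hold 55% + 45% = 100% of Vireo, so Chidi controls Vireo.

Yes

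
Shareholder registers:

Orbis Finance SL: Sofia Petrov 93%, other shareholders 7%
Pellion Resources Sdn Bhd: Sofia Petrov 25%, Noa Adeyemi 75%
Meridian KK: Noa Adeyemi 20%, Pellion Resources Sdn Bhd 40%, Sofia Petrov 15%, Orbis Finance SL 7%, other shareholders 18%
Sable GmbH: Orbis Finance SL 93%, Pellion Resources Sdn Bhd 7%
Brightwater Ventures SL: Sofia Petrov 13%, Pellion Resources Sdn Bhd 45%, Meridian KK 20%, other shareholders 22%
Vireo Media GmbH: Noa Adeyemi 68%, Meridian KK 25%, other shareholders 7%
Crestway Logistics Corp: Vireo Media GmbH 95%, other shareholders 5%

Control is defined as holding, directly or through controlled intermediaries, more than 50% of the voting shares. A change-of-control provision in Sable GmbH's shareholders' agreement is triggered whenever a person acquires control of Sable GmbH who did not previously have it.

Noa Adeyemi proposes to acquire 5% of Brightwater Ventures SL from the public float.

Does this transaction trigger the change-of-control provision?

No

The purchase changes only Noa's holdings, so Noa is the only person who could newly come to control Sable.
Noa holds 75% of Pellion, so Noa controls Pellion.
Noa and Pellion together hold 20% + 40% = 60% of Meridian, so Noa controls Meridian.
Pellion and Meridian together hold 45% + 20% = 65% of Brightwater, so Noa controls Brightwater.
Noa and Meridian together hold 68% + 25% = 93% of Vireo, so Noa controls Vireo.
Vireo holds 95% of Crestway, so Noa controls Crestway.
In Sable, Noa's side holds only 7%, not > 50%.
So before the transaction, Noa does not control Sable.
After the purchase, Noa holds 5% of Brightwater directly.
Pellion and Meridian and Noa together hold 45% + 20% + 5% = 70% of Brightwater, so Noa controls Brightwater.
After the transaction, Noa's side holds 7% of Sable, not > 50%, so Noa still does not control Sable.
No new person acquires control, so the clause is not triggered.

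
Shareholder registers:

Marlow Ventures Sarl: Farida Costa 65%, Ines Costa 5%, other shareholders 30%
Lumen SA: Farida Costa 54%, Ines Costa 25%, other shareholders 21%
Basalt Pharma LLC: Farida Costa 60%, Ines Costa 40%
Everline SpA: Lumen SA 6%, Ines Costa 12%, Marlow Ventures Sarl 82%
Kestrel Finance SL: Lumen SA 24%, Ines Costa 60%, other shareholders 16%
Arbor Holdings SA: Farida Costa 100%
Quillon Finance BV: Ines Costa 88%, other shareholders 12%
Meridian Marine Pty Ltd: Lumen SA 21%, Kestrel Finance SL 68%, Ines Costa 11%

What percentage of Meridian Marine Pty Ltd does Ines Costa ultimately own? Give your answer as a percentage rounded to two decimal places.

61.13%

Ines reaches Meridian along 4 paths.
Via Lumen: 25% × 21% = 5.25%.
Via Lumen → Kestrel: 25% × 24% × 68% = 4.08%.
Via Kestrel: 60% × 68% = 40.8%.
Direct stake: 11% = 11%.
Total: 5.25% + 4.08% + 40.8% + 11% = 61.13%.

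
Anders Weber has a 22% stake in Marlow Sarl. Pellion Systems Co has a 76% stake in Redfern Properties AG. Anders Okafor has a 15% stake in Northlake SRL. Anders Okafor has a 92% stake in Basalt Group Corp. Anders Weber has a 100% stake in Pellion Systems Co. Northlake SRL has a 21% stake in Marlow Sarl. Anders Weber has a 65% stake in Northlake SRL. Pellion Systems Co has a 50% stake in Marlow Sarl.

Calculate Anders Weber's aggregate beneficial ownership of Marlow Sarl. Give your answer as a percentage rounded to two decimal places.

85.65%

Anders Weber reaches Marlow along 3 paths.
Via Pellion: 100% × 50% = 50%.
Direct stake: 22% = 22%.
Via Northlake: 65% × 21% = 13.65%.
Total: 50% + 22% + 13.65% = 85.65%.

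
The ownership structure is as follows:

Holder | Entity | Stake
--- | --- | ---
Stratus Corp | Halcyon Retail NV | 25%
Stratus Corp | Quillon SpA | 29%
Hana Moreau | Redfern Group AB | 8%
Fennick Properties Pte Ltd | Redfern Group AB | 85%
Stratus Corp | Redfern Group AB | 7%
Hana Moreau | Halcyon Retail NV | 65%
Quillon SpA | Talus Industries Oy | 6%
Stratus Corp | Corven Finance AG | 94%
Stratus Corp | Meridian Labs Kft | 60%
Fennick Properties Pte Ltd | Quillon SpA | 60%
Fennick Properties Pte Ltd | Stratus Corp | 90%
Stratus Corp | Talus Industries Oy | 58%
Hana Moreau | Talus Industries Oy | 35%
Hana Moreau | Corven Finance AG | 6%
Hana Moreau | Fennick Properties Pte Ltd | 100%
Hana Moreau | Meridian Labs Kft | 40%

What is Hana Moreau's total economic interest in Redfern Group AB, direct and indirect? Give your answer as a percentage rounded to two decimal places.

Hana reaches Redfern along 3 paths.
Via Fennick: 100% × 85% = 85%.
Via Fennick → Stratus: 100% × 90% × 7% = 6.3%.
Direct stake: 8% = 8%.
Total: 85% + 6.3% + 8% = 99.3%.
Rounded: 99.30%.

99.30%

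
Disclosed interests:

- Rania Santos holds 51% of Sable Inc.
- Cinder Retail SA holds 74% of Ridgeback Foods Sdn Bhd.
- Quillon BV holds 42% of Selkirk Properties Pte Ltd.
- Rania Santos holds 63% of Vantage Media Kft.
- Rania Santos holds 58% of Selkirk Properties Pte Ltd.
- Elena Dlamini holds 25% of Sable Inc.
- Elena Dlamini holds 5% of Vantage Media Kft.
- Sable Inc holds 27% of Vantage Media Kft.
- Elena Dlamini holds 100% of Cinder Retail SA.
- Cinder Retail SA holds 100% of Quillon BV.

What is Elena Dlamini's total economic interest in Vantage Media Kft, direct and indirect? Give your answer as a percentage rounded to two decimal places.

Elena reaches Vantage along 2 paths.
Via Sable: 25% × 27% = 6.75%.
Direct stake: 5% = 5%.
Total: 6.75% + 5% = 11.75%.

11.75%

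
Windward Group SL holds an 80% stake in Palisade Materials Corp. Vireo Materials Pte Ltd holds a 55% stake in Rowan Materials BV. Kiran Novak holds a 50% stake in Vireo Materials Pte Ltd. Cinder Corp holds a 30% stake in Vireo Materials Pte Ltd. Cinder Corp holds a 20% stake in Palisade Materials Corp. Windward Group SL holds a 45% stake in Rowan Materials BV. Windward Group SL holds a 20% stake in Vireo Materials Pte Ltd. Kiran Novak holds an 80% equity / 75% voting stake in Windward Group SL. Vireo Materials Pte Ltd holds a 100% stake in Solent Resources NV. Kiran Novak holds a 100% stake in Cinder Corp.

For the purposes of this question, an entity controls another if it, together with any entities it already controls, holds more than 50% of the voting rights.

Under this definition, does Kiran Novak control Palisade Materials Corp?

Kiran holds 75% of Windward, so Kiran controls Windward.
Kiran holds 100% of Cinder, so Kiran controls Cinder.
Windward and Cinder together hold 80% + 20% = 100% of Palisade, so Kiran controls Palisade.

Yes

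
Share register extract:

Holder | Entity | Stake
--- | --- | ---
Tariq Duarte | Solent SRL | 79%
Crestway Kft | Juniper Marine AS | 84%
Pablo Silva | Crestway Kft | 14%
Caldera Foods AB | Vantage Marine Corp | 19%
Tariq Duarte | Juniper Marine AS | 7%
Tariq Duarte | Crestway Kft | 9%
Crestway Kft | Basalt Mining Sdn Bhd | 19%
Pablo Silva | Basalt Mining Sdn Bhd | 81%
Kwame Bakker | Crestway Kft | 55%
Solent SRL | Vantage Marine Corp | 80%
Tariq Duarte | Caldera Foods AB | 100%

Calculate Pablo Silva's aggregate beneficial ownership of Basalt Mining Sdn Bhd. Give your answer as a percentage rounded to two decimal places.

Pablo reaches Basalt along 2 paths.
Direct stake: 81% = 81%.
Via Crestway: 14% × 19% = 2.66%.
Total: 81% + 2.66% = 83.66%.

83.66%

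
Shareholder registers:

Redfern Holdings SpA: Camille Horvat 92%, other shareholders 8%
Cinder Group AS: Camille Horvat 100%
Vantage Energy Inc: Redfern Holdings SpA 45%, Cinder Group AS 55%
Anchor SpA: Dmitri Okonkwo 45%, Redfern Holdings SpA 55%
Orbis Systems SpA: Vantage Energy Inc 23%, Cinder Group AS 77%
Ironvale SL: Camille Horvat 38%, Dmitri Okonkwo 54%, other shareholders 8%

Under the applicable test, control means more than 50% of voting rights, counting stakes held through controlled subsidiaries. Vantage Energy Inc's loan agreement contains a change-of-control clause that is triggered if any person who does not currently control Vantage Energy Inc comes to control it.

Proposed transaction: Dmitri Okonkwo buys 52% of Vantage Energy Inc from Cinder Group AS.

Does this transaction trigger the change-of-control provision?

Yes

The purchase adds only to Dmitri's holdings (Cinder's stake shrinks), so Dmitri is the only person who could newly come to control Vantage.
Dmitri holds 54% of Ironvale, so Dmitri controls Ironvale.
Neither Dmitri nor any entity Dmitri controls holds any voting interest in Vantage.
So before the transaction, Dmitri does not control Vantage.
After the purchase, Dmitri holds 52% of Vantage directly, and Cinder's stake falls to 3%.
Dmitri holds 52% of Vantage, so Dmitri controls Vantage.
Dmitri did not control Vantage before and does after, so the clause is triggered.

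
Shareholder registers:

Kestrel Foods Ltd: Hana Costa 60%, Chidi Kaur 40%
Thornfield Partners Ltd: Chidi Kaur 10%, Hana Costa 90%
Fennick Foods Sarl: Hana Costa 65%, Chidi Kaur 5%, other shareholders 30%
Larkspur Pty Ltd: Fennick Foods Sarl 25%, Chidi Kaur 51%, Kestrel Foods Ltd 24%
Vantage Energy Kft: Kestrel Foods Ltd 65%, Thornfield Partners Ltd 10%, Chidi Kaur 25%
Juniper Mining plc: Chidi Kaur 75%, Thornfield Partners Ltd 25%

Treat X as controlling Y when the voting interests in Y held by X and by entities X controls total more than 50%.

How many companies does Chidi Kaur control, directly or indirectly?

2

Chidi holds 51% of Larkspur, so Chidi controls Larkspur.
Chidi holds 75% of Juniper, so Chidi controls Juniper.
No other company's threshold is met.
Chidi controls 2 companies.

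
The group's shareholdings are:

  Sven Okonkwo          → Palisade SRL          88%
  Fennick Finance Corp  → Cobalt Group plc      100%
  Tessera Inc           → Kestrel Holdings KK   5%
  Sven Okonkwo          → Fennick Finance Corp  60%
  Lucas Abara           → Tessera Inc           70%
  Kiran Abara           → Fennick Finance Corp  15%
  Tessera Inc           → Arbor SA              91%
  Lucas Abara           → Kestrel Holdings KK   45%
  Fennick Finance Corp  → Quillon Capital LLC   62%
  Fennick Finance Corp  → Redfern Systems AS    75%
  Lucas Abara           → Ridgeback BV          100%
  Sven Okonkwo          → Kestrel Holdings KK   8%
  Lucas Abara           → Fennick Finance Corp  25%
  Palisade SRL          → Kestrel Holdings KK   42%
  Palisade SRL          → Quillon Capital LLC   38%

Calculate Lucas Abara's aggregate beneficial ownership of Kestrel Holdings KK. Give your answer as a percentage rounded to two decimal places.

48.50%

Lucas reaches Kestrel along 2 paths.
Direct stake: 45% = 45%.
Via Tessera: 70% × 5% = 3.5%.
Total: 45% + 3.5% = 48.5%.
Rounded: 48.50%.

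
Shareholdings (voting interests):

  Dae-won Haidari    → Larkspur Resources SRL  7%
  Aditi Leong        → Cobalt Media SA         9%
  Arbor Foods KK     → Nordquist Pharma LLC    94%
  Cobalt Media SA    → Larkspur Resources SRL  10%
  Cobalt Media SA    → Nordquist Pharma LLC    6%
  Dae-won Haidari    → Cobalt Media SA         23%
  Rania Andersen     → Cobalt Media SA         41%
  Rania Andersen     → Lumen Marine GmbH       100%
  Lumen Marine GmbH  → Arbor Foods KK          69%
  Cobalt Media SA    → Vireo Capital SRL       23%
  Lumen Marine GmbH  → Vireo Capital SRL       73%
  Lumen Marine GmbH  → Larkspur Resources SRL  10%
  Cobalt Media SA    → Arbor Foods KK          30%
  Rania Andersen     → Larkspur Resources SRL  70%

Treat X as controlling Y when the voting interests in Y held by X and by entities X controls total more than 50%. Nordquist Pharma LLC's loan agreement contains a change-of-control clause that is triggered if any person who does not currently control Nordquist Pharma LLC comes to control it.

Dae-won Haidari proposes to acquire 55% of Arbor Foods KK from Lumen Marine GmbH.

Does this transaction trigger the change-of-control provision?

The purchase adds only to Dae-won's holdings (Lumen's stake shrinks), so Dae-won is the only person who could newly come to control Nordquist.
Dae-won's largest direct stake is 23% in Cobalt, which does not meet the threshold, so Dae-won controls no company.
Neither Dae-won nor any entity Dae-won controls holds any voting interest in Nordquist.
So before the transaction, Dae-won does not control Nordquist.
After the purchase, Dae-won holds 55% of Arbor directly, and Lumen's stake falls to 14%.
Dae-won holds 55% of Arbor, so Dae-won controls Arbor.
Arbor holds 94% of Nordquist, so Dae-won controls Nordquist.
Dae-won did not control Nordquist before and does after, so the clause is triggered.

Yes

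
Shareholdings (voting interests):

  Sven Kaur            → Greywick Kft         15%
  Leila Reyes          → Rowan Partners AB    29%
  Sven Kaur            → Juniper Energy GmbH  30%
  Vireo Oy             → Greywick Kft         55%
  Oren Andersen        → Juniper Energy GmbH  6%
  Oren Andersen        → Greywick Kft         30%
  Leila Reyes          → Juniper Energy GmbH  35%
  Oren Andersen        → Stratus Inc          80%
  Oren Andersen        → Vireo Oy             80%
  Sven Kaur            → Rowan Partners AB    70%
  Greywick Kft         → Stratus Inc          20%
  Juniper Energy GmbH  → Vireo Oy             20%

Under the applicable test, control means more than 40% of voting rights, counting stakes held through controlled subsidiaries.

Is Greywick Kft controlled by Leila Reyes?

Leila's largest direct stake is 35% in Juniper, which does not meet the threshold, so Leila controls no company.
Neither Leila nor any entity Leila controls holds any voting interest in Greywick.
So Leila does not control Greywick.

No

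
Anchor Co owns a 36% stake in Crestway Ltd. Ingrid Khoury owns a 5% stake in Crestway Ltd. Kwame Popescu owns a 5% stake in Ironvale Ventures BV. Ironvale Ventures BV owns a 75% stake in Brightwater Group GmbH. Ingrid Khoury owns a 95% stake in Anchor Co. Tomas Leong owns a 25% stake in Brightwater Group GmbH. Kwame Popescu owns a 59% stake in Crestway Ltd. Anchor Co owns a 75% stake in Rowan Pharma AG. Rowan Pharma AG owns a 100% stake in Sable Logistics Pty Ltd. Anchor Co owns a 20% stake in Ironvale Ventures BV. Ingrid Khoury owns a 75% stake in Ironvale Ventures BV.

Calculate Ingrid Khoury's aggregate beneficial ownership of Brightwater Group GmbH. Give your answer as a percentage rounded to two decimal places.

Ingrid reaches Brightwater along 2 paths.
Via Anchor → Ironvale: 95% × 20% × 75% = 14.25%.
Via Ironvale: 75% × 75% = 56.25%.
Total: 14.25% + 56.25% = 70.5%.
Rounded: 70.50%.

70.50%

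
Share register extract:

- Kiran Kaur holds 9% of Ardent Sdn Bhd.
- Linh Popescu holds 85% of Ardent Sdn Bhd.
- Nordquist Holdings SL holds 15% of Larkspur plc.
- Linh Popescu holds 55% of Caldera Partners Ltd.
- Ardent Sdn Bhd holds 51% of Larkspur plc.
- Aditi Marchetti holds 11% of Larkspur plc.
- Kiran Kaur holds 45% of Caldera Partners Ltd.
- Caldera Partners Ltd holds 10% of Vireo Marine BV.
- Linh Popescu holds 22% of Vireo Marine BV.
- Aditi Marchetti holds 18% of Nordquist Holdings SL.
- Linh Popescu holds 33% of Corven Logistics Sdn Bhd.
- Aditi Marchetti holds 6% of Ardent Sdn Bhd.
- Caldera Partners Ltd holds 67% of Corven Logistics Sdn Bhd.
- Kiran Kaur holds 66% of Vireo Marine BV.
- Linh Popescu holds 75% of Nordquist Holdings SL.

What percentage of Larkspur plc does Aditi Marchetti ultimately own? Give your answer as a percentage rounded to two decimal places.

Aditi reaches Larkspur along 3 paths.
Via Nordquist: 18% × 15% = 2.7%.
Direct stake: 11% = 11%.
Via Ardent: 6% × 51% = 3.06%.
Total: 2.7% + 11% + 3.06% = 16.76%.

16.76%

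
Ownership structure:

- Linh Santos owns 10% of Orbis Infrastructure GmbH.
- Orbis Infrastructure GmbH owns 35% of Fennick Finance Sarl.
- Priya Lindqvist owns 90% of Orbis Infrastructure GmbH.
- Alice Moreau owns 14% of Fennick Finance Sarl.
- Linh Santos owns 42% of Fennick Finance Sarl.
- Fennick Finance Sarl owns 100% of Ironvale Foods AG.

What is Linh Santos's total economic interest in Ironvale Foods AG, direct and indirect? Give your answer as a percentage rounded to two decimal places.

45.50%

Linh reaches Ironvale along 2 paths.
Via Orbis → Fennick: 10% × 35% × 100% = 3.5%.
Via Fennick: 42% × 100% = 42%.
Total: 3.5% + 42% = 45.5%.
Rounded: 45.50%.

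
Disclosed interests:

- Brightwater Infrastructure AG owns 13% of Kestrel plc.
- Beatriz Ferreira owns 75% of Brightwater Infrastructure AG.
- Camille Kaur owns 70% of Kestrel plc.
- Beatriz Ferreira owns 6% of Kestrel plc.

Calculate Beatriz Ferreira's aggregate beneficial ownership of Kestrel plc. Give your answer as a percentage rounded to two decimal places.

Beatriz reaches Kestrel along 2 paths.
Direct stake: 6% = 6%.
Via Brightwater: 75% × 13% = 9.75%.
Total: 6% + 9.75% = 15.75%.

15.75%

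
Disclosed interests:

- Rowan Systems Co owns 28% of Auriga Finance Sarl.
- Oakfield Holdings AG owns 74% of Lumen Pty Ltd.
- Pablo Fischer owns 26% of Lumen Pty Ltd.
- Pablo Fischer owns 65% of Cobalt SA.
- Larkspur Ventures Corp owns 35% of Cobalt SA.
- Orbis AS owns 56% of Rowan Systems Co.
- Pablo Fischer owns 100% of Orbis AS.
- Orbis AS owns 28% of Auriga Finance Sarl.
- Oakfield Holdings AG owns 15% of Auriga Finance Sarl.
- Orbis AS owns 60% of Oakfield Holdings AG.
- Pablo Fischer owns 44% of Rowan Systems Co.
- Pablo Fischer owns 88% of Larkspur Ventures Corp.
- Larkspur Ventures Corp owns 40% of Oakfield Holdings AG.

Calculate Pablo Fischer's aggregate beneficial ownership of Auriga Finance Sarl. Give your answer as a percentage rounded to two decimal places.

70.28%

Pablo reaches Auriga along 5 paths.
Via Rowan: 44% × 28% = 12.32%.
Via Orbis → Rowan: 100% × 56% × 28% = 15.68%.
Via Orbis: 100% × 28% = 28%.
Via Larkspur → Oakfield: 88% × 40% × 15% = 5.28%.
Via Orbis → Oakfield: 100% × 60% × 15% = 9%.
Total: 12.32% + 15.68% + 28% + 5.28% + 9% = 70.28%.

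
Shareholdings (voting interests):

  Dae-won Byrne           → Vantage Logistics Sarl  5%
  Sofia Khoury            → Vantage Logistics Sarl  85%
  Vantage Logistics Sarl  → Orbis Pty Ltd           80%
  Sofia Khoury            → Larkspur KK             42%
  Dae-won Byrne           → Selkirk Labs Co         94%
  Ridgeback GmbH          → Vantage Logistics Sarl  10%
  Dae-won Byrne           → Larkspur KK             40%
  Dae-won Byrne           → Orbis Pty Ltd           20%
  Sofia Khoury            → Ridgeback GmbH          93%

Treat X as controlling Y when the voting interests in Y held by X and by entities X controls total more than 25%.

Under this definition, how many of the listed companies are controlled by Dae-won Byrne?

Dae-won holds 40% of Larkspur, so Dae-won controls Larkspur.
Dae-won holds 94% of Selkirk, so Dae-won controls Selkirk.
No other company's threshold is met.
Dae-won controls 2 companies.

2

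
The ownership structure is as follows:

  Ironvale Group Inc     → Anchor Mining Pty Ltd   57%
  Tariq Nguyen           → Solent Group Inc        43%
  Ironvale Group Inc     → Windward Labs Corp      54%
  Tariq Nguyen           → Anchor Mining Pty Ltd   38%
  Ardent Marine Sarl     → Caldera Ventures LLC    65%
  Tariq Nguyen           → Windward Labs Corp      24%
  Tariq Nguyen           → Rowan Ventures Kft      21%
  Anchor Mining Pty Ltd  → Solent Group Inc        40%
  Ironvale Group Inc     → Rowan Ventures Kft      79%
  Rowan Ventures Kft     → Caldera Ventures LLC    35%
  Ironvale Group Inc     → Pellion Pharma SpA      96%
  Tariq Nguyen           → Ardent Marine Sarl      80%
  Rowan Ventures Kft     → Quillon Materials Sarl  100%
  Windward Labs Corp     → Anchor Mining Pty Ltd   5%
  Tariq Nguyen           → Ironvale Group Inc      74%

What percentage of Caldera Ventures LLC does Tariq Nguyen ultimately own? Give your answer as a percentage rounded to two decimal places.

79.81%

Tariq reaches Caldera along 3 paths.
Via Ironvale → Rowan: 74% × 79% × 35% = 20.461%.
Via Rowan: 21% × 35% = 7.35%.
Via Ardent: 80% × 65% = 52%.
Total: 20.461% + 7.35% + 52% = 79.811%.
Rounded: 79.81%.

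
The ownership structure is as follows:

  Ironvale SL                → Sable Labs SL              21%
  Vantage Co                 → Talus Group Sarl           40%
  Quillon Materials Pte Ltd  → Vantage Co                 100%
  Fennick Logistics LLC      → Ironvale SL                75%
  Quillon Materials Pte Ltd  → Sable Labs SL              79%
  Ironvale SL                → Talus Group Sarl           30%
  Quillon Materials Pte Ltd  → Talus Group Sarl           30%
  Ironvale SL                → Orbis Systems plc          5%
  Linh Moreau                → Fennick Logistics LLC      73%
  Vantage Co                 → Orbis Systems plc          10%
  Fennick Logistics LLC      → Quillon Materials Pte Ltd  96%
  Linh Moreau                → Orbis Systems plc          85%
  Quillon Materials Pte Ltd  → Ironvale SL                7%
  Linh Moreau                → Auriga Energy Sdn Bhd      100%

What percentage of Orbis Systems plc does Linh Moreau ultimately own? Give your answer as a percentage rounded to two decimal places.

94.99%

Linh reaches Orbis along 4 paths.
Via Fennick → Quillon → Vantage: 73% × 96% × 100% × 10% = 7.008%.
Direct stake: 85% = 85%.
Via Fennick → Ironvale: 73% × 75% × 5% = 2.7375%.
Via Fennick → Quillon → Ironvale: 73% × 96% × 7% × 5% = 0.24528%.
Total: 7.008% + 85% + 2.7375% + 0.24528% = 94.99078%.
Rounded: 94.99%.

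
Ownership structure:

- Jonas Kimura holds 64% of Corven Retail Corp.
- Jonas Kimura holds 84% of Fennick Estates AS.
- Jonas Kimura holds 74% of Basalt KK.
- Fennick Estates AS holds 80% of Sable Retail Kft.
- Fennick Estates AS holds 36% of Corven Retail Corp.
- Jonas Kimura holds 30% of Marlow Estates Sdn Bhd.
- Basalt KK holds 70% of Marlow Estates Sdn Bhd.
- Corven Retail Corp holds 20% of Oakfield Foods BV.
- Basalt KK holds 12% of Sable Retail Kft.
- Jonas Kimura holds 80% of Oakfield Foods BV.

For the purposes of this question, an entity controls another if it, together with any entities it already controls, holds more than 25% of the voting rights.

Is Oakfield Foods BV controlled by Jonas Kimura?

Jonas holds 84% of Fennick, so Jonas controls Fennick.
Fennick and Jonas together hold 36% + 64% = 100% of Corven, so Jonas controls Corven.
Corven and Jonas together hold 20% + 80% = 100% of Oakfield, so Jonas controls Oakfield.

Yes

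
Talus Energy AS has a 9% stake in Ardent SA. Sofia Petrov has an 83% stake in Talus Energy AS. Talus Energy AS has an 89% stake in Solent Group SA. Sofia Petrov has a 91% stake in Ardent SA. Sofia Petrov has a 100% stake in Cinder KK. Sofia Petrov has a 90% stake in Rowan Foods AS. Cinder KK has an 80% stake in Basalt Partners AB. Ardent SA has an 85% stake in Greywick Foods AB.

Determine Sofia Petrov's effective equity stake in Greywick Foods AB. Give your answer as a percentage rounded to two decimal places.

Sofia reaches Greywick along 2 paths.
Via Talus → Ardent: 83% × 9% × 85% = 6.3495%.
Via Ardent: 91% × 85% = 77.35%.
Total: 6.3495% + 77.35% = 83.6995%.
Rounded: 83.70%.

83.70%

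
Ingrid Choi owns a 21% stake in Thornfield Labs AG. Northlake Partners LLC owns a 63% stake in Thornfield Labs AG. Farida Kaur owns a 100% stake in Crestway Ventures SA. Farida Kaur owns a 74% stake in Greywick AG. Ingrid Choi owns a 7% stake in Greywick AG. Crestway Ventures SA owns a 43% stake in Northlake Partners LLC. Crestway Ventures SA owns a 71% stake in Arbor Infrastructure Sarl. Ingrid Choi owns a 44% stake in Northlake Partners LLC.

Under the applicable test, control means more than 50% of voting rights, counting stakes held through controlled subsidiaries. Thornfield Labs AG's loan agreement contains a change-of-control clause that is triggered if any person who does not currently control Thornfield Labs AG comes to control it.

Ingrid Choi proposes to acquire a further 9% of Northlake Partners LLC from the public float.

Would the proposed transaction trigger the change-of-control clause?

Yes

The purchase changes only Ingrid's holdings, so Ingrid is the only person who could newly come to control Thornfield.
Ingrid's largest direct stake is 44% in Northlake, which does not meet the threshold, so Ingrid controls no company.
In Thornfield, Ingrid's side holds only 21%, not > 50%.
So before the transaction, Ingrid does not control Thornfield.
After the purchase, Ingrid's direct stake in Northlake rises to 44% + 9% = 53%.
Ingrid holds 53% of Northlake, so Ingrid controls Northlake.
Ingrid and Northlake together hold 21% + 63% = 84% of Thornfield, so Ingrid controls Thornfield.
Ingrid did not control Thornfield before and does after, so the clause is triggered.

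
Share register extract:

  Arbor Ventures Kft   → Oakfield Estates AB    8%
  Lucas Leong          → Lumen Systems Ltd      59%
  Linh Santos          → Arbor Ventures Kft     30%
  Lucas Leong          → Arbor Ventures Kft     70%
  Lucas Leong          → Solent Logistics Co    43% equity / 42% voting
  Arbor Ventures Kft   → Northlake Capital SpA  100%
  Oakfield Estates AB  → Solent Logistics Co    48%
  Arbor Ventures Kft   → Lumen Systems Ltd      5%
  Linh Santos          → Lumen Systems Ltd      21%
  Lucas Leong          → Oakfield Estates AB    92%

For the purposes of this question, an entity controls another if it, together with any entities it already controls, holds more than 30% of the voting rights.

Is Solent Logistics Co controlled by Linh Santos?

No

Linh's largest direct stake is 30% in Arbor, which does not meet the threshold, so Linh controls no company.
Neither Linh nor any entity Linh controls holds any voting interest in Solent.
So Linh does not control Solent.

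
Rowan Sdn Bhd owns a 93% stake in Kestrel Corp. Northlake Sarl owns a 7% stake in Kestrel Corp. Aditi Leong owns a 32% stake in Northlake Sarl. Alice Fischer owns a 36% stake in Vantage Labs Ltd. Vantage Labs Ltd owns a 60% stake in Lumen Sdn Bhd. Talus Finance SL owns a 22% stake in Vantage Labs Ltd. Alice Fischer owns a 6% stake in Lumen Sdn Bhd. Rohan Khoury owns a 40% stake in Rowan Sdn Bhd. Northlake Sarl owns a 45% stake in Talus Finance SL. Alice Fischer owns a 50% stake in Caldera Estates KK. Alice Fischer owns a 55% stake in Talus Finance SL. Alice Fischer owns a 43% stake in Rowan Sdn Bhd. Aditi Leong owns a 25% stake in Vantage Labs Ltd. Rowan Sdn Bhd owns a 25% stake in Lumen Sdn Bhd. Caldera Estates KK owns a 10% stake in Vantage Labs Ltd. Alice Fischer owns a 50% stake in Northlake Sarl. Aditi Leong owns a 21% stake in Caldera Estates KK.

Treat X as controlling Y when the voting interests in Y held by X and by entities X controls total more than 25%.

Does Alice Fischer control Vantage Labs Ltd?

Alice holds 50% of Northlake, so Alice controls Northlake.
Northlake and Alice together hold 45% + 55% = 100% of Talus, so Alice controls Talus.
Alice holds 50% of Caldera, so Alice controls Caldera.
Alice and Caldera and Talus together hold 36% + 10% + 22% = 68% of Vantage, so Alice controls Vantage.

Yes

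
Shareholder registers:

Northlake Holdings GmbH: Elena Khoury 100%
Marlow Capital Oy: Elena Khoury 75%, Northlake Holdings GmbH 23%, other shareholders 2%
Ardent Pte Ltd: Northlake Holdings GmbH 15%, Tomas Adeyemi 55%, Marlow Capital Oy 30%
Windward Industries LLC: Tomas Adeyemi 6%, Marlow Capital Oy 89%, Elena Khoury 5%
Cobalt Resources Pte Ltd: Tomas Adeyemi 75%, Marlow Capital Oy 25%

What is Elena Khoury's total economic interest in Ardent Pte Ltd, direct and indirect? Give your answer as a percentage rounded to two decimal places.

44.40%

Elena reaches Ardent along 3 paths.
Via Northlake: 100% × 15% = 15%.
Via Marlow: 75% × 30% = 22.5%.
Via Northlake → Marlow: 100% × 23% × 30% = 6.9%.
Total: 15% + 22.5% + 6.9% = 44.4%.
Rounded: 44.40%.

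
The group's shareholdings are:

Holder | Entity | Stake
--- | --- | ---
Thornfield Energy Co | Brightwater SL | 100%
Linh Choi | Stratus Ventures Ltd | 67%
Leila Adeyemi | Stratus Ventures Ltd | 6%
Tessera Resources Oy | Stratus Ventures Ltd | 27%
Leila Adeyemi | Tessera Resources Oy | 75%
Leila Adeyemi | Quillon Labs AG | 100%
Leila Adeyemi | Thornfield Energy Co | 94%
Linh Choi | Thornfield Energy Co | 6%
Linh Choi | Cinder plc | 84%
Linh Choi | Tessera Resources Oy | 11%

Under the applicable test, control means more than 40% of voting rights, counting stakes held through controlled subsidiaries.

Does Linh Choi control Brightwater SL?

No

Linh holds 84% of Cinder, so Linh controls Cinder.
Linh holds 67% of Stratus, so Linh controls Stratus.
Neither Linh nor any entity Linh controls holds any voting interest in Brightwater.
So Linh does not control Brightwater.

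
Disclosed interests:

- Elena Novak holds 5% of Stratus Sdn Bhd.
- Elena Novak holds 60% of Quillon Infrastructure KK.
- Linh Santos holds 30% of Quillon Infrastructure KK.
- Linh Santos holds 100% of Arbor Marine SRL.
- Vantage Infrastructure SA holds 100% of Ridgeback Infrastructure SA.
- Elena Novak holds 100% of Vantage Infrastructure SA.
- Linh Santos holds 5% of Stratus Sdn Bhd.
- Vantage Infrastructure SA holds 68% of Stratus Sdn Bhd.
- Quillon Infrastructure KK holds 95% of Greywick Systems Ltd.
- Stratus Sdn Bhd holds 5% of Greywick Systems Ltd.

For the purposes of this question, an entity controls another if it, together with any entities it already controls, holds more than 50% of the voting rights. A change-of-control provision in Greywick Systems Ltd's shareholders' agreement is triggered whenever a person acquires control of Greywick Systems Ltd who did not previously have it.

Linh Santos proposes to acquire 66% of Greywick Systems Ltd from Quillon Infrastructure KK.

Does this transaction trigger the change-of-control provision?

Yes

The purchase adds only to Linh's holdings (Quillon's stake shrinks), so Linh is the only person who could newly come to control Greywick.
Linh holds 100% of Arbor, so Linh controls Arbor.
Neither Linh nor any entity Linh controls holds any voting interest in Greywick.
So before the transaction, Linh does not control Greywick.
After the purchase, Linh holds 66% of Greywick directly, and Quillon's stake falls to 29%.
Linh holds 66% of Greywick, so Linh controls Greywick.
Linh did not control Greywick before and does after, so the clause is triggered.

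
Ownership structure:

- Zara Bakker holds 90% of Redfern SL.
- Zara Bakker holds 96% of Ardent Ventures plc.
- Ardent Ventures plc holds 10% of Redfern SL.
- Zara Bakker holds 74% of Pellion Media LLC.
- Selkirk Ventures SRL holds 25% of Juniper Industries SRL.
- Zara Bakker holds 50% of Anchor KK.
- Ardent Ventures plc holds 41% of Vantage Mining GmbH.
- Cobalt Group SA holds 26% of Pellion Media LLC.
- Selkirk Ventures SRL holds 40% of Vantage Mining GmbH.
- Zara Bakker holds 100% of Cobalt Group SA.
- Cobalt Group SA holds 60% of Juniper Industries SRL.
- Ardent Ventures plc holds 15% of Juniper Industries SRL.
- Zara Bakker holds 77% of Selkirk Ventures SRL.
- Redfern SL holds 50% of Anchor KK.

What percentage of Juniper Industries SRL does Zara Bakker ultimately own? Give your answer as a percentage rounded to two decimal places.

93.65%

Zara reaches Juniper along 3 paths.
Via Cobalt: 100% × 60% = 60%.
Via Ardent: 96% × 15% = 14.4%.
Via Selkirk: 77% × 25% = 19.25%.
Total: 60% + 14.4% + 19.25% = 93.65%.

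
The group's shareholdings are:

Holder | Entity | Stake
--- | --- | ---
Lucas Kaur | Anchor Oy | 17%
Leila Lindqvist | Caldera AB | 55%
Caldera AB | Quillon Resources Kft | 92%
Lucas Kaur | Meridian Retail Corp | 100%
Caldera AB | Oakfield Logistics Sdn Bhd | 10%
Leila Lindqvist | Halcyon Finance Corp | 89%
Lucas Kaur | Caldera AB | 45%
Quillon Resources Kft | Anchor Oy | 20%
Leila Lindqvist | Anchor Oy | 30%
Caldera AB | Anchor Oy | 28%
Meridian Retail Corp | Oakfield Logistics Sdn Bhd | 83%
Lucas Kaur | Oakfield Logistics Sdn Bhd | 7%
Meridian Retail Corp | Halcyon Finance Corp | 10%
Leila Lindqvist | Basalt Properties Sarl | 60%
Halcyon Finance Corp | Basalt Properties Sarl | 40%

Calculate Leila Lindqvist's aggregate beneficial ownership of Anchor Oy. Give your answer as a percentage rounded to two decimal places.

Leila reaches Anchor along 3 paths.
Via Caldera: 55% × 28% = 15.4%.
Direct stake: 30% = 30%.
Via Caldera → Quillon: 55% × 92% × 20% = 10.12%.
Total: 15.4% + 30% + 10.12% = 55.52%.

55.52%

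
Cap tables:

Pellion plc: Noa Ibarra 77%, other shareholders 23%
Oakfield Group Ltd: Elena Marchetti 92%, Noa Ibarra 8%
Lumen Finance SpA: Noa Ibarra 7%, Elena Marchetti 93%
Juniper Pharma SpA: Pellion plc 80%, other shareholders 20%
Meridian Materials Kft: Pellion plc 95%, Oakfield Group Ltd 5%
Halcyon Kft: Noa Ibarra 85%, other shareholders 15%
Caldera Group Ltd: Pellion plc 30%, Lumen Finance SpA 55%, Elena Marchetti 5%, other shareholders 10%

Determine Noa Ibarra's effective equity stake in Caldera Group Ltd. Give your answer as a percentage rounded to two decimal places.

Noa reaches Caldera along 2 paths.
Via Pellion: 77% × 30% = 23.1%.
Via Lumen: 7% × 55% = 3.85%.
Total: 23.1% + 3.85% = 26.95%.

26.95%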